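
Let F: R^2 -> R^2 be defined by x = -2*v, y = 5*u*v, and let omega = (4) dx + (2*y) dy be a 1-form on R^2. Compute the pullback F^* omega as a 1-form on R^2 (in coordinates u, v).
F^* omega = (50*u*v^2) du + (50*u^2*v - 8) dv

Using F^*(f dg) = (f ∘ F) d(g ∘ F), substitute each coordinate x_i by F_i(u, v) in f_i, and replace dx_i by d F_i = (∂F_i/∂u) du + (∂F_i/∂v) dv.
  For the x component: f_1(F) = 4; d F_1 = (0) du + (-2) dv
  For the y component: f_2(F) = 10*u*v; d F_2 = (5*v) du + (5*u) dv
Combining and collecting du, dv coefficients:
  coeff of du: 50*u*v^2
  coeff of dv: 50*u^2*v - 8
F^* omega = (50*u*v^2) du + (50*u^2*v - 8) dv.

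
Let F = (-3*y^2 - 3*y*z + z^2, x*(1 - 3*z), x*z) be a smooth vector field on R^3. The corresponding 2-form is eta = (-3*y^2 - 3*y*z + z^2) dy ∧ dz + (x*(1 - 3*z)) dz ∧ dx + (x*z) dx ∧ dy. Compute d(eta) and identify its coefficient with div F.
d(eta) = (x) dx ∧ dy ∧ dz; div F = x

For a 2-form in R^3 of the form above, applying d gives a 3-form with coefficient ∂P/∂x + ∂Q/∂y + ∂R/∂z:
  ∂P/∂x = 0
  ∂Q/∂y = 0
  ∂R/∂z = x
Sum = x, which is exactly div F.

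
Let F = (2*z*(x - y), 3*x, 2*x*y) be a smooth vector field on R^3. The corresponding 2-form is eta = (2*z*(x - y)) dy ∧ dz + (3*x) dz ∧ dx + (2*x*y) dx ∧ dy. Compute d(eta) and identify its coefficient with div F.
d(eta) = (2*z) dx ∧ dy ∧ dz; div F = 2*z

For a 2-form in R^3 of the form above, applying d gives a 3-form with coefficient ∂P/∂x + ∂Q/∂y + ∂R/∂z:
  ∂P/∂x = 2*z
  ∂Q/∂y = 0
  ∂R/∂z = 0
Sum = 2*z, which is exactly div F.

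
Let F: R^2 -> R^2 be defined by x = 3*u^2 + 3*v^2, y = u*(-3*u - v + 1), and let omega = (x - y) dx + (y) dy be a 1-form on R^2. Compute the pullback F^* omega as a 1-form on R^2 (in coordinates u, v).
F^* omega = (u*(54*u^2 + 15*u*v - 15*u + 19*v^2 - 2*v + 1)) du + (3*u^3 + 37*u^2*v - u^2 + 6*u*v^2 - 6*u*v + 18*v^3) dv

Using F^*(f dg) = (f ∘ F) d(g ∘ F), substitute each coordinate x_i by F_i(u, v) in f_i, and replace dx_i by d F_i = (∂F_i/∂u) du + (∂F_i/∂v) dv.
  For the x component: f_1(F) = 6*u^2 + u*v - u + 3*v^2; d F_1 = (6*u) du + (6*v) dv
  For the y component: f_2(F) = u*(-3*u - v + 1); d F_2 = (-6*u - v + 1) du + (-u) dv
Combining and collecting du, dv coefficients:
  coeff of du: u*(54*u^2 + 15*u*v - 15*u + 19*v^2 - 2*v + 1)
  coeff of dv: 3*u^3 + 37*u^2*v - u^2 + 6*u*v^2 - 6*u*v + 18*v^3
F^* omega = (u*(54*u^2 + 15*u*v - 15*u + 19*v^2 - 2*v + 1)) du + (3*u^3 + 37*u^2*v - u^2 + 6*u*v^2 - 6*u*v + 18*v^3) dv.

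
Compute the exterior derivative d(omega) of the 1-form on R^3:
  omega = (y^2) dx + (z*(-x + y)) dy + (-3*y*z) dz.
d(omega) = (-2*y - z) dx ∧ dy + (x - y - 3*z) dy ∧ dz

For a 1-form omega = sum_i f_i dx_i, the exterior derivative is
  d(omega) = sum_{i < j} (∂f_j/∂x_i - ∂f_i/∂x_j) dx_i ∧ dx_j.
  coefficient of dx ∧ dy: ∂f_2/∂x - ∂f_1/∂y = ∂(z*(-x + y))/∂x - ∂(y^2)/∂y = -2*y - z
  coefficient of dy ∧ dz: ∂f_3/∂y - ∂f_2/∂z = ∂(-3*y*z)/∂y - ∂(z*(-x + y))/∂z = x - y - 3*z
Assembling: d(omega) = (-2*y - z) dx ∧ dy + (x - y - 3*z) dy ∧ dz.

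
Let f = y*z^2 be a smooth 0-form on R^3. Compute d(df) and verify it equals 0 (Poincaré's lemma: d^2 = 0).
d(df) = 0

Step 1: df = sum_i (∂f/∂x_i) dx_i = (0) dx + (z^2) dy + (2*y*z) dz.
Step 2: Apply d again. Using the 1-form formula, the coefficient of dx ∧ dy in d(df) is ∂^2 f/∂x ∂y - ∂^2 f/∂y ∂x = (0) - (0) = 0 (equality of mixed partials for smooth f).
Similarly for dx ∧ dz and dy ∧ dz — all coefficients vanish. So d(df) = 0.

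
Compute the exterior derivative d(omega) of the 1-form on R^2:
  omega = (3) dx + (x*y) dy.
d(omega) = (y) dx ∧ dy

For a 1-form omega = sum_i f_i dx_i, the exterior derivative is
  d(omega) = sum_{i < j} (∂f_j/∂x_i - ∂f_i/∂x_j) dx_i ∧ dx_j.
  coefficient of dx ∧ dy: ∂f_2/∂x - ∂f_1/∂y = ∂(x*y)/∂x - ∂(3)/∂y = y
Assembling: d(omega) = (y) dx ∧ dy.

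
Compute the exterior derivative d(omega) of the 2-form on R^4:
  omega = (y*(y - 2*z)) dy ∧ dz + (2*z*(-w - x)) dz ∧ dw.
d(omega) = (-2*z) dx ∧ dz ∧ dw

For a 2-form omega = sum_{i<j} g_{ij} dx_i ∧ dx_j, the exterior derivative is
  d(omega) = sum_{i<j} d(g_{ij}) ∧ dx_i ∧ dx_j = sum_{i<j, k} (∂g_{ij}/∂x_k) dx_k ∧ dx_i ∧ dx_j.
Expand each term, using dx_k ∧ dx_i ∧ dx_j = sgn(permutation) dx_{(a)} ∧ dx_{(b)} ∧ dx_{(c)} with (a < b < c) sorted:
  d(2*z*(-w - x)) includes (∂/∂x)(2*z*(-w - x)) dx = (-2*z) dx, which multiplied by dz ∧ dw gives (-2*z) dx ∧ dz ∧ dw
Collecting like 3-forms: d(omega) = (-2*z) dx ∧ dz ∧ dw.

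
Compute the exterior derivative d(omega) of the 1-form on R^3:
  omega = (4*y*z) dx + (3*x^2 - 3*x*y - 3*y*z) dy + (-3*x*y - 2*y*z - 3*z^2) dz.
d(omega) = (6*x - 3*y - 4*z) dx ∧ dy + (-7*y) dx ∧ dz + (-3*x + 3*y - 2*z) dy ∧ dz

For a 1-form omega = sum_i f_i dx_i, the exterior derivative is
  d(omega) = sum_{i < j} (∂f_j/∂x_i - ∂f_i/∂x_j) dx_i ∧ dx_j.
  coefficient of dx ∧ dy: ∂f_2/∂x - ∂f_1/∂y = ∂(3*x^2 - 3*x*y - 3*y*z)/∂x - ∂(4*y*z)/∂y = 6*x - 3*y - 4*z
  coefficient of dx ∧ dz: ∂f_3/∂x - ∂f_1/∂z = ∂(-3*x*y - 2*y*z - 3*z^2)/∂x - ∂(4*y*z)/∂z = -7*y
  coefficient of dy ∧ dz: ∂f_3/∂y - ∂f_2/∂z = ∂(-3*x*y - 2*y*z - 3*z^2)/∂y - ∂(3*x^2 - 3*x*y - 3*y*z)/∂z = -3*x + 3*y - 2*z
Assembling: d(omega) = (6*x - 3*y - 4*z) dx ∧ dy + (-7*y) dx ∧ dz + (-3*x + 3*y - 2*z) dy ∧ dz.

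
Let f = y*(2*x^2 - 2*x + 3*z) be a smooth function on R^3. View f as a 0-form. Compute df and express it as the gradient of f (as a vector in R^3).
df = (2*y*(2*x - 1)) dx + (2*x^2 - 2*x + 3*z) dy + (3*y) dz; grad f = (2*y*(2*x - 1), 2*x^2 - 2*x + 3*z, 3*y)

For a 0-form f, d f = (∂f/∂x) dx + (∂f/∂y) dy + (∂f/∂z) dz. The components of the vector representation are exactly the entries of grad f in Cartesian coordinates:
  ∂f/∂x = 2*y*(2*x - 1)
  ∂f/∂y = 2*x^2 - 2*x + 3*z
  ∂f/∂z = 3*y.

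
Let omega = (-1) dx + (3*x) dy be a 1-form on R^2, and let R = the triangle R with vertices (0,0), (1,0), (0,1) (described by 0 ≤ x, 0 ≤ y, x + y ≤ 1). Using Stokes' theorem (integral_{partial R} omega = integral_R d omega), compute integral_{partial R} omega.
integral_(partial R) omega = 3/2

Stokes: integral_partial_R omega = integral_R d omega with d omega = (∂Q/∂x - ∂P/∂y) dx ∧ dy.
  ∂Q/∂x = 3
  ∂P/∂y = 0
  integrand = ∂Q/∂x - ∂P/∂y = 3.
Integrating over R: integral_0^1 integral_0^{1-x} (3) dy dx = 3/2.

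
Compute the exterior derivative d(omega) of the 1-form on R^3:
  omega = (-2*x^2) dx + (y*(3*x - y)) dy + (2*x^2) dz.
d(omega) = (3*y) dx ∧ dy + (4*x) dx ∧ dz

For a 1-form omega = sum_i f_i dx_i, the exterior derivative is
  d(omega) = sum_{i < j} (∂f_j/∂x_i - ∂f_i/∂x_j) dx_i ∧ dx_j.
  coefficient of dx ∧ dy: ∂f_2/∂x - ∂f_1/∂y = ∂(y*(3*x - y))/∂x - ∂(-2*x^2)/∂y = 3*y
  coefficient of dx ∧ dz: ∂f_3/∂x - ∂f_1/∂z = ∂(2*x^2)/∂x - ∂(-2*x^2)/∂z = 4*x
Assembling: d(omega) = (3*y) dx ∧ dy + (4*x) dx ∧ dz.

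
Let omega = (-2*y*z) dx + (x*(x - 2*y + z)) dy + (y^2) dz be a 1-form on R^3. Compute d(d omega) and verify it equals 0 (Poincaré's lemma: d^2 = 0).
d(d omega) = 0

Step 1: d omega = sum_{i<j} (∂f_j/∂x_i - ∂f_i/∂x_j) dx_i ∧ dx_j:
  coeff of dx ∧ dy: 2*x - 2*y + 3*z
  coeff of dx ∧ dz: 2*y
  coeff of dy ∧ dz: -x + 2*y
Step 2: Apply d again to each 2-form coefficient. The only possible 3-form in R^3 is dx ∧ dy ∧ dz, with coefficient
  ∂(coeff of dy∧dz)/∂x - ∂(coeff of dx∧dz)/∂y + ∂(coeff of dx∧dy)/∂z
  = ∂/∂x (-x + 2*y) - ∂/∂y (2*y) + ∂/∂z (2*x - 2*y + 3*z).
Each of these terms simplifies to sums of mixed partials that cancel in pairs. The result is 0 (by equality of mixed partials for smooth functions — Schwarz / Clairaut).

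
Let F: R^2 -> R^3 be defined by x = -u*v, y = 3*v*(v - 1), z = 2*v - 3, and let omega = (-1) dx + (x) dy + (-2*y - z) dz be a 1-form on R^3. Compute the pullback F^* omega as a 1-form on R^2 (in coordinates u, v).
F^* omega = (v) du + (-6*u*v^2 + 3*u*v + u - 12*v^2 + 8*v + 6) dv

Using F^*(f dg) = (f ∘ F) d(g ∘ F), substitute each coordinate x_i by F_i(u, v) in f_i, and replace dx_i by d F_i = (∂F_i/∂u) du + (∂F_i/∂v) dv.
  For the x component: f_1(F) = -1; d F_1 = (-v) du + (-u) dv
  For the y component: f_2(F) = -u*v; d F_2 = (0) du + (6*v - 3) dv
  For the z component: f_3(F) = -6*v^2 + 4*v + 3; d F_3 = (0) du + (2) dv
Combining and collecting du, dv coefficients:
  coeff of du: v
  coeff of dv: -6*u*v^2 + 3*u*v + u - 12*v^2 + 8*v + 6
F^* omega = (v) du + (-6*u*v^2 + 3*u*v + u - 12*v^2 + 8*v + 6) dv.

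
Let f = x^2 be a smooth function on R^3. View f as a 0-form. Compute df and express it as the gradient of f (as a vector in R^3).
df = (2*x) dx + (0) dy + (0) dz; grad f = (2*x, 0, 0)

For a 0-form f, d f = (∂f/∂x) dx + (∂f/∂y) dy + (∂f/∂z) dz. The components of the vector representation are exactly the entries of grad f in Cartesian coordinates:
  ∂f/∂x = 2*x
  ∂f/∂y = 0
  ∂f/∂z = 0.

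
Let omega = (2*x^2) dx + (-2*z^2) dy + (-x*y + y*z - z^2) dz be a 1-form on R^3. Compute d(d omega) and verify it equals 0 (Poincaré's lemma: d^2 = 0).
d(d omega) = 0

Step 1: d omega = sum_{i<j} (∂f_j/∂x_i - ∂f_i/∂x_j) dx_i ∧ dx_j:
  coeff of dx ∧ dy: 0
  coeff of dx ∧ dz: -y
  coeff of dy ∧ dz: -x + 5*z
Step 2: Apply d again to each 2-form coefficient. The only possible 3-form in R^3 is dx ∧ dy ∧ dz, with coefficient
  ∂(coeff of dy∧dz)/∂x - ∂(coeff of dx∧dz)/∂y + ∂(coeff of dx∧dy)/∂z
  = ∂/∂x (-x + 5*z) - ∂/∂y (-y) + ∂/∂z (0).
Each of these terms simplifies to sums of mixed partials that cancel in pairs. The result is 0 (by equality of mixed partials for smooth functions — Schwarz / Clairaut).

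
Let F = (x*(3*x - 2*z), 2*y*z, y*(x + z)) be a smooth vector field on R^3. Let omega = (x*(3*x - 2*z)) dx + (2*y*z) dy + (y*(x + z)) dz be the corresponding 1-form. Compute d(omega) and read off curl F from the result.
d(omega) = (x - 2*y + z) dy ∧ dz + (-2*x - y) dz ∧ dx + (0) dx ∧ dy; curl F = (x - 2*y + z, -2*x - y, 0)

d omega = sum_{i<j} (∂f_j/∂x_i - ∂f_i/∂x_j) dx_i ∧ dx_j. Under the identification (dy ∧ dz, dz ∧ dx, dx ∧ dy) ↔ (e_x, e_y, e_z), the coefficients are exactly the components of curl F. Compute:
  ∂R/∂y - ∂Q/∂z = (x + z) - (2*y) = x - 2*y + z
  ∂P/∂z - ∂R/∂x = (-2*x) - (y) = -2*x - y
  ∂Q/∂x - ∂P/∂y = (0) - (0) = 0.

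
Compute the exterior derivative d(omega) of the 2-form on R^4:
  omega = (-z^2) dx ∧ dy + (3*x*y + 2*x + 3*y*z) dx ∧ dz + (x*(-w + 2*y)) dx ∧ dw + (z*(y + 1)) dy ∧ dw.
d(omega) = (-3*x - 5*z) dx ∧ dy ∧ dz + (-2*x) dx ∧ dy ∧ dw + (-y - 1) dy ∧ dz ∧ dw

For a 2-form omega = sum_{i<j} g_{ij} dx_i ∧ dx_j, the exterior derivative is
  d(omega) = sum_{i<j} d(g_{ij}) ∧ dx_i ∧ dx_j = sum_{i<j, k} (∂g_{ij}/∂x_k) dx_k ∧ dx_i ∧ dx_j.
Expand each term, using dx_k ∧ dx_i ∧ dx_j = sgn(permutation) dx_{(a)} ∧ dx_{(b)} ∧ dx_{(c)} with (a < b < c) sorted:
  d(-z^2) includes (∂/∂z)(-z^2) dz = (-2*z) dz, which multiplied by dx ∧ dy gives (-2*z) dx ∧ dy ∧ dz
  d(3*x*y + 2*x + 3*y*z) includes (∂/∂y)(3*x*y + 2*x + 3*y*z) dy = (3*x + 3*z) dy, which multiplied by dx ∧ dz gives (-3*x - 3*z) dx ∧ dy ∧ dz
  d(x*(-w + 2*y)) includes (∂/∂y)(x*(-w + 2*y)) dy = (2*x) dy, which multiplied by dx ∧ dw gives (-2*x) dx ∧ dy ∧ dw
  d(z*(y + 1)) includes (∂/∂z)(z*(y + 1)) dz = (y + 1) dz, which multiplied by dy ∧ dw gives (-y - 1) dy ∧ dz ∧ dw
Collecting like 3-forms: d(omega) = (-3*x - 5*z) dx ∧ dy ∧ dz + (-2*x) dx ∧ dy ∧ dw + (-y - 1) dy ∧ dz ∧ dw.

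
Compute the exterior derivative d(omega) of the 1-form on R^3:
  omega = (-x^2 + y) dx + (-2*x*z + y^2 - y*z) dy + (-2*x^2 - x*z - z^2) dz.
d(omega) = (-2*z - 1) dx ∧ dy + (-4*x - z) dx ∧ dz + (2*x + y) dy ∧ dz

For a 1-form omega = sum_i f_i dx_i, the exterior derivative is
  d(omega) = sum_{i < j} (∂f_j/∂x_i - ∂f_i/∂x_j) dx_i ∧ dx_j.
  coefficient of dx ∧ dy: ∂f_2/∂x - ∂f_1/∂y = ∂(-2*x*z + y^2 - y*z)/∂x - ∂(-x^2 + y)/∂y = -2*z - 1
  coefficient of dx ∧ dz: ∂f_3/∂x - ∂f_1/∂z = ∂(-2*x^2 - x*z - z^2)/∂x - ∂(-x^2 + y)/∂z = -4*x - z
  coefficient of dy ∧ dz: ∂f_3/∂y - ∂f_2/∂z = ∂(-2*x^2 - x*z - z^2)/∂y - ∂(-2*x*z + y^2 - y*z)/∂z = 2*x + y
Assembling: d(omega) = (-2*z - 1) dx ∧ dy + (-4*x - z) dx ∧ dz + (2*x + y) dy ∧ dz.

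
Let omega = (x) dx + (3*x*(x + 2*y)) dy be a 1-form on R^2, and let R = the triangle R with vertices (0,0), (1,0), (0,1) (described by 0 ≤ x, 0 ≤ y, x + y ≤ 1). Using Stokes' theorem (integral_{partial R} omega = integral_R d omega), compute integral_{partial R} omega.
integral_(partial R) omega = 2

Stokes: integral_partial_R omega = integral_R d omega with d omega = (∂Q/∂x - ∂P/∂y) dx ∧ dy.
  ∂Q/∂x = 6*x + 6*y
  ∂P/∂y = 0
  integrand = ∂Q/∂x - ∂P/∂y = 6*x + 6*y.
Integrating over R: integral_0^1 integral_0^{1-x} (6*x + 6*y) dy dx = 2.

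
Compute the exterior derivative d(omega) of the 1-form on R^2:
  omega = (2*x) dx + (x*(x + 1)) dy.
d(omega) = (2*x + 1) dx ∧ dy

For a 1-form omega = sum_i f_i dx_i, the exterior derivative is
  d(omega) = sum_{i < j} (∂f_j/∂x_i - ∂f_i/∂x_j) dx_i ∧ dx_j.
  coefficient of dx ∧ dy: ∂f_2/∂x - ∂f_1/∂y = ∂(x*(x + 1))/∂x - ∂(2*x)/∂y = 2*x + 1
Assembling: d(omega) = (2*x + 1) dx ∧ dy.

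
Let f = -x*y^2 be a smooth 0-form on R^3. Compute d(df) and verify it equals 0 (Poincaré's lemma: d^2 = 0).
d(df) = 0

Step 1: df = sum_i (∂f/∂x_i) dx_i = (-y^2) dx + (-2*x*y) dy + (0) dz.
Step 2: Apply d again. Using the 1-form formula, the coefficient of dx ∧ dy in d(df) is ∂^2 f/∂x ∂y - ∂^2 f/∂y ∂x = (-2*y) - (-2*y) = 0 (equality of mixed partials for smooth f).
Similarly for dx ∧ dz and dy ∧ dz — all coefficients vanish. So d(df) = 0.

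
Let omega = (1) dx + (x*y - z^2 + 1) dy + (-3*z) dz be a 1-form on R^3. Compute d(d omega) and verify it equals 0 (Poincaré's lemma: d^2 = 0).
d(d omega) = 0

Step 1: d omega = sum_{i<j} (∂f_j/∂x_i - ∂f_i/∂x_j) dx_i ∧ dx_j:
  coeff of dx ∧ dy: y
  coeff of dx ∧ dz: 0
  coeff of dy ∧ dz: 2*z
Step 2: Apply d again to each 2-form coefficient. The only possible 3-form in R^3 is dx ∧ dy ∧ dz, with coefficient
  ∂(coeff of dy∧dz)/∂x - ∂(coeff of dx∧dz)/∂y + ∂(coeff of dx∧dy)/∂z
  = ∂/∂x (2*z) - ∂/∂y (0) + ∂/∂z (y).
Each of these terms simplifies to sums of mixed partials that cancel in pairs. The result is 0 (by equality of mixed partials for smooth functions — Schwarz / Clairaut).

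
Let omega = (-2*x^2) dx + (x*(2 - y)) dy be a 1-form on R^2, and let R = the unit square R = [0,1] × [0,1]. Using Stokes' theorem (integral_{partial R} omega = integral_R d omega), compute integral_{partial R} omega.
integral_(partial R) omega = 3/2

Stokes: integral_partial_R omega = integral_R d omega with d omega = (∂Q/∂x - ∂P/∂y) dx ∧ dy.
  ∂Q/∂x = 2 - y
  ∂P/∂y = 0
  integrand = ∂Q/∂x - ∂P/∂y = 2 - y.
Integrating over R: integral_0^1 integral_0^1 (2 - y) dx dy = 3/2.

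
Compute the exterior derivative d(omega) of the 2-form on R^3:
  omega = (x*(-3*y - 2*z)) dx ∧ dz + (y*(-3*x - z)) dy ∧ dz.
d(omega) = (3*x - 3*y) dx ∧ dy ∧ dz

For a 2-form omega = sum_{i<j} g_{ij} dx_i ∧ dx_j, the exterior derivative is
  d(omega) = sum_{i<j} d(g_{ij}) ∧ dx_i ∧ dx_j = sum_{i<j, k} (∂g_{ij}/∂x_k) dx_k ∧ dx_i ∧ dx_j.
Expand each term, using dx_k ∧ dx_i ∧ dx_j = sgn(permutation) dx_{(a)} ∧ dx_{(b)} ∧ dx_{(c)} with (a < b < c) sorted:
  d(x*(-3*y - 2*z)) includes (∂/∂y)(x*(-3*y - 2*z)) dy = (-3*x) dy, which multiplied by dx ∧ dz gives (3*x) dx ∧ dy ∧ dz
  d(y*(-3*x - z)) includes (∂/∂x)(y*(-3*x - z)) dx = (-3*y) dx, which multiplied by dy ∧ dz gives (-3*y) dx ∧ dy ∧ dz
Collecting like 3-forms: d(omega) = (3*x - 3*y) dx ∧ dy ∧ dz.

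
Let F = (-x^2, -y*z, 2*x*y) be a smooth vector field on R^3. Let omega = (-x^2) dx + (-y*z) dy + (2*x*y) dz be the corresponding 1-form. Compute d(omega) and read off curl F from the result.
d(omega) = (2*x + y) dy ∧ dz + (-2*y) dz ∧ dx + (0) dx ∧ dy; curl F = (2*x + y, -2*y, 0)

d omega = sum_{i<j} (∂f_j/∂x_i - ∂f_i/∂x_j) dx_i ∧ dx_j. Under the identification (dy ∧ dz, dz ∧ dx, dx ∧ dy) ↔ (e_x, e_y, e_z), the coefficients are exactly the components of curl F. Compute:
  ∂R/∂y - ∂Q/∂z = (2*x) - (-y) = 2*x + y
  ∂P/∂z - ∂R/∂x = (0) - (2*y) = -2*y
  ∂Q/∂x - ∂P/∂y = (0) - (0) = 0.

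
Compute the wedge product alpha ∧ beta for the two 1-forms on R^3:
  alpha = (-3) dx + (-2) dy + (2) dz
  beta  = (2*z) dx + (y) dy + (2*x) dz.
alpha ∧ beta = (-3*y + 4*z) dx ∧ dy + (-6*x - 4*z) dx ∧ dz + (-4*x - 2*y) dy ∧ dz

Distribute the wedge, using dx_i ∧ dx_j = -dx_j ∧ dx_i and dx_i ∧ dx_i = 0. For each pair (i, j) with i < j, the coefficient of dx_i ∧ dx_j in alpha ∧ beta is (alpha_i * beta_j - alpha_j * beta_i). Collecting: alpha ∧ beta = (-3*y + 4*z) dx ∧ dy + (-6*x - 4*z) dx ∧ dz + (-4*x - 2*y) dy ∧ dz.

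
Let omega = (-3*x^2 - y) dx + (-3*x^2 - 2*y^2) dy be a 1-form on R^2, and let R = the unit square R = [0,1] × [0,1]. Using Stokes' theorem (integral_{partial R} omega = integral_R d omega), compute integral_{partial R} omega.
integral_(partial R) omega = -2

Stokes: integral_partial_R omega = integral_R d omega with d omega = (∂Q/∂x - ∂P/∂y) dx ∧ dy.
  ∂Q/∂x = -6*x
  ∂P/∂y = -1
  integrand = ∂Q/∂x - ∂P/∂y = 1 - 6*x.
Integrating over R: integral_0^1 integral_0^1 (1 - 6*x) dx dy = -2.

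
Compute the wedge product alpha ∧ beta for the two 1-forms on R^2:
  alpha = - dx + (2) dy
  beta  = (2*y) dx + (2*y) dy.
alpha ∧ beta = (-6*y) dx ∧ dy

Distribute the wedge, using dx_i ∧ dx_j = -dx_j ∧ dx_i and dx_i ∧ dx_i = 0. For each pair (i, j) with i < j, the coefficient of dx_i ∧ dx_j in alpha ∧ beta is (alpha_i * beta_j - alpha_j * beta_i). Collecting: alpha ∧ beta = (-6*y) dx ∧ dy.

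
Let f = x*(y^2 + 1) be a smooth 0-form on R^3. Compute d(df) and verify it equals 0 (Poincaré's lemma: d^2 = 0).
d(df) = 0

Step 1: df = sum_i (∂f/∂x_i) dx_i = (y^2 + 1) dx + (2*x*y) dy + (0) dz.
Step 2: Apply d again. Using the 1-form formula, the coefficient of dx ∧ dy in d(df) is ∂^2 f/∂x ∂y - ∂^2 f/∂y ∂x = (2*y) - (2*y) = 0 (equality of mixed partials for smooth f).
Similarly for dx ∧ dz and dy ∧ dz — all coefficients vanish. So d(df) = 0.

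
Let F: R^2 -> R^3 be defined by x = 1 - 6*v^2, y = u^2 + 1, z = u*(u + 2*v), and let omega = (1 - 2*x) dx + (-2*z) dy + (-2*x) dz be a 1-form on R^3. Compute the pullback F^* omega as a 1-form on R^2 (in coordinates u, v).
F^* omega = (-4*u^3 - 8*u^2*v + 24*u*v^2 - 4*u + 24*v^3 - 4*v) du + (24*u*v^2 - 4*u - 144*v^3 + 12*v) dv

Using F^*(f dg) = (f ∘ F) d(g ∘ F), substitute each coordinate x_i by F_i(u, v) in f_i, and replace dx_i by d F_i = (∂F_i/∂u) du + (∂F_i/∂v) dv.
  For the x component: f_1(F) = 12*v^2 - 1; d F_1 = (0) du + (-12*v) dv
  For the y component: f_2(F) = 2*u*(-u - 2*v); d F_2 = (2*u) du + (0) dv
  For the z component: f_3(F) = 12*v^2 - 2; d F_3 = (2*u + 2*v) du + (2*u) dv
Combining and collecting du, dv coefficients:
  coeff of du: -4*u^3 - 8*u^2*v + 24*u*v^2 - 4*u + 24*v^3 - 4*v
  coeff of dv: 24*u*v^2 - 4*u - 144*v^3 + 12*v
F^* omega = (-4*u^3 - 8*u^2*v + 24*u*v^2 - 4*u + 24*v^3 - 4*v) du + (24*u*v^2 - 4*u - 144*v^3 + 12*v) dv.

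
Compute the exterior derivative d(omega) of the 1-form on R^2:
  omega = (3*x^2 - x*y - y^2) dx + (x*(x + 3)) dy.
d(omega) = (3*x + 2*y + 3) dx ∧ dy

For a 1-form omega = sum_i f_i dx_i, the exterior derivative is
  d(omega) = sum_{i < j} (∂f_j/∂x_i - ∂f_i/∂x_j) dx_i ∧ dx_j.
  coefficient of dx ∧ dy: ∂f_2/∂x - ∂f_1/∂y = ∂(x*(x + 3))/∂x - ∂(3*x^2 - x*y - y^2)/∂y = 3*x + 2*y + 3
Assembling: d(omega) = (3*x + 2*y + 3) dx ∧ dy.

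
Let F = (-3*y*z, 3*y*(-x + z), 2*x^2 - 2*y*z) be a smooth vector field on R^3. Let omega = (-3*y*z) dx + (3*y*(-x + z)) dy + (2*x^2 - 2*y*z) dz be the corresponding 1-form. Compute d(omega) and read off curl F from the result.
d(omega) = (-3*y - 2*z) dy ∧ dz + (-4*x - 3*y) dz ∧ dx + (-3*y + 3*z) dx ∧ dy; curl F = (-3*y - 2*z, -4*x - 3*y, -3*y + 3*z)

d omega = sum_{i<j} (∂f_j/∂x_i - ∂f_i/∂x_j) dx_i ∧ dx_j. Under the identification (dy ∧ dz, dz ∧ dx, dx ∧ dy) ↔ (e_x, e_y, e_z), the coefficients are exactly the components of curl F. Compute:
  ∂R/∂y - ∂Q/∂z = (-2*z) - (3*y) = -3*y - 2*z
  ∂P/∂z - ∂R/∂x = (-3*y) - (4*x) = -4*x - 3*y
  ∂Q/∂x - ∂P/∂y = (-3*y) - (-3*z) = -3*y + 3*z.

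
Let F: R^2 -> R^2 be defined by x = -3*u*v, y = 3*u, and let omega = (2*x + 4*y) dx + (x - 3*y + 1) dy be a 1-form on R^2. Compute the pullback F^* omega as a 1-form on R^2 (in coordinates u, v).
F^* omega = (18*u*v^2 - 45*u*v - 27*u + 3) du + (18*u^2*(v - 2)) dv

Using F^*(f dg) = (f ∘ F) d(g ∘ F), substitute each coordinate x_i by F_i(u, v) in f_i, and replace dx_i by d F_i = (∂F_i/∂u) du + (∂F_i/∂v) dv.
  For the x component: f_1(F) = 6*u*(2 - v); d F_1 = (-3*v) du + (-3*u) dv
  For the y component: f_2(F) = -3*u*v - 9*u + 1; d F_2 = (3) du + (0) dv
Combining and collecting du, dv coefficients:
  coeff of du: 18*u*v^2 - 45*u*v - 27*u + 3
  coeff of dv: 18*u^2*(v - 2)
F^* omega = (18*u*v^2 - 45*u*v - 27*u + 3) du + (18*u^2*(v - 2)) dv.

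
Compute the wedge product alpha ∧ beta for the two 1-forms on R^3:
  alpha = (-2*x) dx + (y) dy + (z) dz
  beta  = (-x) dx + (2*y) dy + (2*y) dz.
alpha ∧ beta = (-3*x*y) dx ∧ dy + (x*(-4*y + z)) dx ∧ dz + (2*y*(y - z)) dy ∧ dz

Distribute the wedge, using dx_i ∧ dx_j = -dx_j ∧ dx_i and dx_i ∧ dx_i = 0. For each pair (i, j) with i < j, the coefficient of dx_i ∧ dx_j in alpha ∧ beta is (alpha_i * beta_j - alpha_j * beta_i). Collecting: alpha ∧ beta = (-3*x*y) dx ∧ dy + (x*(-4*y + z)) dx ∧ dz + (2*y*(y - z)) dy ∧ dz.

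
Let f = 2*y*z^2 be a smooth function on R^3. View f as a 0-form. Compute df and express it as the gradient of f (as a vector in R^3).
df = (0) dx + (2*z^2) dy + (4*y*z) dz; grad f = (0, 2*z^2, 4*y*z)

For a 0-form f, d f = (∂f/∂x) dx + (∂f/∂y) dy + (∂f/∂z) dz. The components of the vector representation are exactly the entries of grad f in Cartesian coordinates:
  ∂f/∂x = 0
  ∂f/∂y = 2*z^2
  ∂f/∂z = 4*y*z.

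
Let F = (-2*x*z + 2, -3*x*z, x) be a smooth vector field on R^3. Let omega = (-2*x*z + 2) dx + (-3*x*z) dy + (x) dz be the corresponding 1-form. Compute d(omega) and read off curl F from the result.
d(omega) = (3*x) dy ∧ dz + (-2*x - 1) dz ∧ dx + (-3*z) dx ∧ dy; curl F = (3*x, -2*x - 1, -3*z)

d omega = sum_{i<j} (∂f_j/∂x_i - ∂f_i/∂x_j) dx_i ∧ dx_j. Under the identification (dy ∧ dz, dz ∧ dx, dx ∧ dy) ↔ (e_x, e_y, e_z), the coefficients are exactly the components of curl F. Compute:
  ∂R/∂y - ∂Q/∂z = (0) - (-3*x) = 3*x
  ∂P/∂z - ∂R/∂x = (-2*x) - (1) = -2*x - 1
  ∂Q/∂x - ∂P/∂y = (-3*z) - (0) = -3*z.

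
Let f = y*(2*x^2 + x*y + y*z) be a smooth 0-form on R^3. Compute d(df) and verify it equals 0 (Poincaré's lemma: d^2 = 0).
d(df) = 0

Step 1: df = sum_i (∂f/∂x_i) dx_i = (y*(4*x + y)) dx + (2*x^2 + 2*x*y + 2*y*z) dy + (y^2) dz.
Step 2: Apply d again. Using the 1-form formula, the coefficient of dx ∧ dy in d(df) is ∂^2 f/∂x ∂y - ∂^2 f/∂y ∂x = (4*x + 2*y) - (4*x + 2*y) = 0 (equality of mixed partials for smooth f).
Similarly for dx ∧ dz and dy ∧ dz — all coefficients vanish. So d(df) = 0.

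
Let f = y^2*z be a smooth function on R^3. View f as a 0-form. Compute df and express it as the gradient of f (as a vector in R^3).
df = (0) dx + (2*y*z) dy + (y^2) dz; grad f = (0, 2*y*z, y^2)

For a 0-form f, d f = (∂f/∂x) dx + (∂f/∂y) dy + (∂f/∂z) dz. The components of the vector representation are exactly the entries of grad f in Cartesian coordinates:
  ∂f/∂x = 0
  ∂f/∂y = 2*y*z
  ∂f/∂z = y^2.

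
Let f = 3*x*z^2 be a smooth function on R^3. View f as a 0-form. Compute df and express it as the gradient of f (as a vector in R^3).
df = (3*z^2) dx + (0) dy + (6*x*z) dz; grad f = (3*z^2, 0, 6*x*z)

For a 0-form f, d f = (∂f/∂x) dx + (∂f/∂y) dy + (∂f/∂z) dz. The components of the vector representation are exactly the entries of grad f in Cartesian coordinates:
  ∂f/∂x = 3*z^2
  ∂f/∂y = 0
  ∂f/∂z = 6*x*z.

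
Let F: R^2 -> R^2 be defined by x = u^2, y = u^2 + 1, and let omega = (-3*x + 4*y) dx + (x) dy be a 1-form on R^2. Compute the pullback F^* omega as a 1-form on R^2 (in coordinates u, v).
F^* omega = (4*u*(u^2 + 2)) du

Using F^*(f dg) = (f ∘ F) d(g ∘ F), substitute each coordinate x_i by F_i(u, v) in f_i, and replace dx_i by d F_i = (∂F_i/∂u) du + (∂F_i/∂v) dv.
  For the x component: f_1(F) = u^2 + 4; d F_1 = (2*u) du + (0) dv
  For the y component: f_2(F) = u^2; d F_2 = (2*u) du + (0) dv
Combining and collecting du, dv coefficients:
  coeff of du: 4*u*(u^2 + 2)
  coeff of dv: 0
F^* omega = (4*u*(u^2 + 2)) du.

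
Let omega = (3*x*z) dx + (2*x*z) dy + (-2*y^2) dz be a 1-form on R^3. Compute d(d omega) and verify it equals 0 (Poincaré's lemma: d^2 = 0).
d(d omega) = 0

Step 1: d omega = sum_{i<j} (∂f_j/∂x_i - ∂f_i/∂x_j) dx_i ∧ dx_j:
  coeff of dx ∧ dy: 2*z
  coeff of dx ∧ dz: -3*x
  coeff of dy ∧ dz: -2*x - 4*y
Step 2: Apply d again to each 2-form coefficient. The only possible 3-form in R^3 is dx ∧ dy ∧ dz, with coefficient
  ∂(coeff of dy∧dz)/∂x - ∂(coeff of dx∧dz)/∂y + ∂(coeff of dx∧dy)/∂z
  = ∂/∂x (-2*x - 4*y) - ∂/∂y (-3*x) + ∂/∂z (2*z).
Each of these terms simplifies to sums of mixed partials that cancel in pairs. The result is 0 (by equality of mixed partials for smooth functions — Schwarz / Clairaut).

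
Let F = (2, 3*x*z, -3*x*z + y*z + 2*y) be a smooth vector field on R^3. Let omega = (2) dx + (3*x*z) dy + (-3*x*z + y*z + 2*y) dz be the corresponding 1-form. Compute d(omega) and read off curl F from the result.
d(omega) = (-3*x + z + 2) dy ∧ dz + (3*z) dz ∧ dx + (3*z) dx ∧ dy; curl F = (-3*x + z + 2, 3*z, 3*z)

d omega = sum_{i<j} (∂f_j/∂x_i - ∂f_i/∂x_j) dx_i ∧ dx_j. Under the identification (dy ∧ dz, dz ∧ dx, dx ∧ dy) ↔ (e_x, e_y, e_z), the coefficients are exactly the components of curl F. Compute:
  ∂R/∂y - ∂Q/∂z = (z + 2) - (3*x) = -3*x + z + 2
  ∂P/∂z - ∂R/∂x = (0) - (-3*z) = 3*z
  ∂Q/∂x - ∂P/∂y = (3*z) - (0) = 3*z.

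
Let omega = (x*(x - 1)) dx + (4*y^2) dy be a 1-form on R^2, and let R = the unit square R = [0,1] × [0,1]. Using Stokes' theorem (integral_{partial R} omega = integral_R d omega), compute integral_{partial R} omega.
integral_(partial R) omega = 0

Stokes: integral_partial_R omega = integral_R d omega with d omega = (∂Q/∂x - ∂P/∂y) dx ∧ dy.
  ∂Q/∂x = 0
  ∂P/∂y = 0
  integrand = ∂Q/∂x - ∂P/∂y = 0.
Integrating over R: integral_0^1 integral_0^1 (0) dx dy = 0.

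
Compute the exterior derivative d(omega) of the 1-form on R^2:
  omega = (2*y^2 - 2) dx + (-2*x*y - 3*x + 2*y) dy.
d(omega) = (-6*y - 3) dx ∧ dy

For a 1-form omega = sum_i f_i dx_i, the exterior derivative is
  d(omega) = sum_{i < j} (∂f_j/∂x_i - ∂f_i/∂x_j) dx_i ∧ dx_j.
  coefficient of dx ∧ dy: ∂f_2/∂x - ∂f_1/∂y = ∂(-2*x*y - 3*x + 2*y)/∂x - ∂(2*y^2 - 2)/∂y = -6*y - 3
Assembling: d(omega) = (-6*y - 3) dx ∧ dy.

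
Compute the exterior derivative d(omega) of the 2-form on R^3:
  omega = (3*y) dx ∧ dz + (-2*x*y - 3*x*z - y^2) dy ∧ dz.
d(omega) = (-2*y - 3*z - 3) dx ∧ dy ∧ dz

For a 2-form omega = sum_{i<j} g_{ij} dx_i ∧ dx_j, the exterior derivative is
  d(omega) = sum_{i<j} d(g_{ij}) ∧ dx_i ∧ dx_j = sum_{i<j, k} (∂g_{ij}/∂x_k) dx_k ∧ dx_i ∧ dx_j.
Expand each term, using dx_k ∧ dx_i ∧ dx_j = sgn(permutation) dx_{(a)} ∧ dx_{(b)} ∧ dx_{(c)} with (a < b < c) sorted:
  d(3*y) includes (∂/∂y)(3*y) dy = (3) dy, which multiplied by dx ∧ dz gives (-3) dx ∧ dy ∧ dz
  d(-2*x*y - 3*x*z - y^2) includes (∂/∂x)(-2*x*y - 3*x*z - y^2) dx = (-2*y - 3*z) dx, which multiplied by dy ∧ dz gives (-2*y - 3*z) dx ∧ dy ∧ dz
Collecting like 3-forms: d(omega) = (-2*y - 3*z - 3) dx ∧ dy ∧ dz.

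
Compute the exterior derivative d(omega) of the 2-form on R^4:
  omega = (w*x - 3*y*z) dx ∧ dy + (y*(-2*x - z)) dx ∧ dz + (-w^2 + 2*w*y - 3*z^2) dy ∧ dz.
d(omega) = (2*x - 3*y + z) dx ∧ dy ∧ dz + (x) dx ∧ dy ∧ dw + (-2*w + 2*y) dy ∧ dz ∧ dw

For a 2-form omega = sum_{i<j} g_{ij} dx_i ∧ dx_j, the exterior derivative is
  d(omega) = sum_{i<j} d(g_{ij}) ∧ dx_i ∧ dx_j = sum_{i<j, k} (∂g_{ij}/∂x_k) dx_k ∧ dx_i ∧ dx_j.
Expand each term, using dx_k ∧ dx_i ∧ dx_j = sgn(permutation) dx_{(a)} ∧ dx_{(b)} ∧ dx_{(c)} with (a < b < c) sorted:
  d(w*x - 3*y*z) includes (∂/∂z)(w*x - 3*y*z) dz = (-3*y) dz, which multiplied by dx ∧ dy gives (-3*y) dx ∧ dy ∧ dz
  d(w*x - 3*y*z) includes (∂/∂w)(w*x - 3*y*z) dw = (x) dw, which multiplied by dx ∧ dy gives (x) dx ∧ dy ∧ dw
  d(y*(-2*x - z)) includes (∂/∂y)(y*(-2*x - z)) dy = (-2*x - z) dy, which multiplied by dx ∧ dz gives (2*x + z) dx ∧ dy ∧ dz
  d(-w^2 + 2*w*y - 3*z^2) includes (∂/∂w)(-w^2 + 2*w*y - 3*z^2) dw = (-2*w + 2*y) dw, which multiplied by dy ∧ dz gives (-2*w + 2*y) dy ∧ dz ∧ dw
Collecting like 3-forms: d(omega) = (2*x - 3*y + z) dx ∧ dy ∧ dz + (x) dx ∧ dy ∧ dw + (-2*w + 2*y) dy ∧ dz ∧ dw.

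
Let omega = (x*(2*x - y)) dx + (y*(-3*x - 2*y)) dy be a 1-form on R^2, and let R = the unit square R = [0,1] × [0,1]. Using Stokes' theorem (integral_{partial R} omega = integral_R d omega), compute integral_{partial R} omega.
integral_(partial R) omega = -1

Stokes: integral_partial_R omega = integral_R d omega with d omega = (∂Q/∂x - ∂P/∂y) dx ∧ dy.
  ∂Q/∂x = -3*y
  ∂P/∂y = -x
  integrand = ∂Q/∂x - ∂P/∂y = x - 3*y.
Integrating over R: integral_0^1 integral_0^1 (x - 3*y) dx dy = -1.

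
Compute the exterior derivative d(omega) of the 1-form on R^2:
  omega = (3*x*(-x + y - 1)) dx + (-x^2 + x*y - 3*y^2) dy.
d(omega) = (-5*x + y) dx ∧ dy

For a 1-form omega = sum_i f_i dx_i, the exterior derivative is
  d(omega) = sum_{i < j} (∂f_j/∂x_i - ∂f_i/∂x_j) dx_i ∧ dx_j.
  coefficient of dx ∧ dy: ∂f_2/∂x - ∂f_1/∂y = ∂(-x^2 + x*y - 3*y^2)/∂x - ∂(3*x*(-x + y - 1))/∂y = -5*x + y
Assembling: d(omega) = (-5*x + y) dx ∧ dy.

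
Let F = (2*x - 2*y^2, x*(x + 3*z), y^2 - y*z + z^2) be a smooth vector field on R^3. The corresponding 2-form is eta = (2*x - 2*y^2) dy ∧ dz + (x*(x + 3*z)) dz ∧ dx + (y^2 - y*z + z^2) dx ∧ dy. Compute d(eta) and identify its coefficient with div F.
d(eta) = (-y + 2*z + 2) dx ∧ dy ∧ dz; div F = -y + 2*z + 2

For a 2-form in R^3 of the form above, applying d gives a 3-form with coefficient ∂P/∂x + ∂Q/∂y + ∂R/∂z:
  ∂P/∂x = 2
  ∂Q/∂y = 0
  ∂R/∂z = -y + 2*z
Sum = -y + 2*z + 2, which is exactly div F.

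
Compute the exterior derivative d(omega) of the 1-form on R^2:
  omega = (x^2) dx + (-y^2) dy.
d(omega) = 0

For a 1-form omega = sum_i f_i dx_i, the exterior derivative is
  d(omega) = sum_{i < j} (∂f_j/∂x_i - ∂f_i/∂x_j) dx_i ∧ dx_j.

Assembling: d(omega) = 0.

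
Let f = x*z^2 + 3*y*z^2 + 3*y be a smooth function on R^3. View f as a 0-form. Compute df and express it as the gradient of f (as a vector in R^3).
df = (z^2) dx + (3*z^2 + 3) dy + (2*z*(x + 3*y)) dz; grad f = (z^2, 3*z^2 + 3, 2*z*(x + 3*y))

For a 0-form f, d f = (∂f/∂x) dx + (∂f/∂y) dy + (∂f/∂z) dz. The components of the vector representation are exactly the entries of grad f in Cartesian coordinates:
  ∂f/∂x = z^2
  ∂f/∂y = 3*z^2 + 3
  ∂f/∂z = 2*z*(x + 3*y).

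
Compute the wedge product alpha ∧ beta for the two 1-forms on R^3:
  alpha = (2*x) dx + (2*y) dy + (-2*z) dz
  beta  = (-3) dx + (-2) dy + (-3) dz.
alpha ∧ beta = (-4*x + 6*y) dx ∧ dy + (-6*x - 6*z) dx ∧ dz + (-6*y - 4*z) dy ∧ dz

Distribute the wedge, using dx_i ∧ dx_j = -dx_j ∧ dx_i and dx_i ∧ dx_i = 0. For each pair (i, j) with i < j, the coefficient of dx_i ∧ dx_j in alpha ∧ beta is (alpha_i * beta_j - alpha_j * beta_i). Collecting: alpha ∧ beta = (-4*x + 6*y) dx ∧ dy + (-6*x - 6*z) dx ∧ dz + (-6*y - 4*z) dy ∧ dz.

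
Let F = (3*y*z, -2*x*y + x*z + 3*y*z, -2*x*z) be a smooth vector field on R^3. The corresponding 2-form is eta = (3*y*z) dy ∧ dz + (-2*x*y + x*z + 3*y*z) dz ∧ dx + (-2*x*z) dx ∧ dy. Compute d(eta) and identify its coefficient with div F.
d(eta) = (-4*x + 3*z) dx ∧ dy ∧ dz; div F = -4*x + 3*z

For a 2-form in R^3 of the form above, applying d gives a 3-form with coefficient ∂P/∂x + ∂Q/∂y + ∂R/∂z:
  ∂P/∂x = 0
  ∂Q/∂y = -2*x + 3*z
  ∂R/∂z = -2*x
Sum = -4*x + 3*z, which is exactly div F.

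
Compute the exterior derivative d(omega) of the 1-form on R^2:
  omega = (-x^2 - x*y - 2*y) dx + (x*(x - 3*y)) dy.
d(omega) = (3*x - 3*y + 2) dx ∧ dy

For a 1-form omega = sum_i f_i dx_i, the exterior derivative is
  d(omega) = sum_{i < j} (∂f_j/∂x_i - ∂f_i/∂x_j) dx_i ∧ dx_j.
  coefficient of dx ∧ dy: ∂f_2/∂x - ∂f_1/∂y = ∂(x*(x - 3*y))/∂x - ∂(-x^2 - x*y - 2*y)/∂y = 3*x - 3*y + 2
Assembling: d(omega) = (3*x - 3*y + 2) dx ∧ dy.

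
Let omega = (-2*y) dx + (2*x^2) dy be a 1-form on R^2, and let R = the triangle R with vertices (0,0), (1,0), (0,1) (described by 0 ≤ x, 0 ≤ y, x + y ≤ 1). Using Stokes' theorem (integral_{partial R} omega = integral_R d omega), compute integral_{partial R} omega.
integral_(partial R) omega = 5/3

Stokes: integral_partial_R omega = integral_R d omega with d omega = (∂Q/∂x - ∂P/∂y) dx ∧ dy.
  ∂Q/∂x = 4*x
  ∂P/∂y = -2
  integrand = ∂Q/∂x - ∂P/∂y = 4*x + 2.
Integrating over R: integral_0^1 integral_0^{1-x} (4*x + 2) dy dx = 5/3.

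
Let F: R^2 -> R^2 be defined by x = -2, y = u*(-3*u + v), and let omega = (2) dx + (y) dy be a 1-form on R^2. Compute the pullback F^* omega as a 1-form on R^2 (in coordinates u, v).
F^* omega = (u*(18*u^2 - 9*u*v + v^2)) du + (u^2*(-3*u + v)) dv

Using F^*(f dg) = (f ∘ F) d(g ∘ F), substitute each coordinate x_i by F_i(u, v) in f_i, and replace dx_i by d F_i = (∂F_i/∂u) du + (∂F_i/∂v) dv.
  For the x component: f_1(F) = 2; d F_1 = (0) du + (0) dv
  For the y component: f_2(F) = u*(-3*u + v); d F_2 = (-6*u + v) du + (u) dv
Combining and collecting du, dv coefficients:
  coeff of du: u*(18*u^2 - 9*u*v + v^2)
  coeff of dv: u^2*(-3*u + v)
F^* omega = (u*(18*u^2 - 9*u*v + v^2)) du + (u^2*(-3*u + v)) dv.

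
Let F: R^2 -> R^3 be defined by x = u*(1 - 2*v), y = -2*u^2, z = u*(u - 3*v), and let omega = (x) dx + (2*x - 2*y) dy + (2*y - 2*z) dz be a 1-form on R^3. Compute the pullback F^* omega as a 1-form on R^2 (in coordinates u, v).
F^* omega = (u*(-28*u^2 + 46*u*v - 8*u - 14*v^2 - 4*v + 1)) du + (u^2*(18*u - 14*v - 2)) dv

Using F^*(f dg) = (f ∘ F) d(g ∘ F), substitute each coordinate x_i by F_i(u, v) in f_i, and replace dx_i by d F_i = (∂F_i/∂u) du + (∂F_i/∂v) dv.
  For the x component: f_1(F) = u*(1 - 2*v); d F_1 = (1 - 2*v) du + (-2*u) dv
  For the y component: f_2(F) = 2*u*(2*u - 2*v + 1); d F_2 = (-4*u) du + (0) dv
  For the z component: f_3(F) = 6*u*(-u + v); d F_3 = (2*u - 3*v) du + (-3*u) dv
Combining and collecting du, dv coefficients:
  coeff of du: u*(-28*u^2 + 46*u*v - 8*u - 14*v^2 - 4*v + 1)
  coeff of dv: u^2*(18*u - 14*v - 2)
F^* omega = (u*(-28*u^2 + 46*u*v - 8*u - 14*v^2 - 4*v + 1)) du + (u^2*(18*u - 14*v - 2)) dv.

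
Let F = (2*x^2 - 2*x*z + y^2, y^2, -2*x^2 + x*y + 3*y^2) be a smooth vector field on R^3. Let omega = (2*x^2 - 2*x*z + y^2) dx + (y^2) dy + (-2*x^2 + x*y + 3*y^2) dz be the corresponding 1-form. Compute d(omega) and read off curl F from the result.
d(omega) = (x + 6*y) dy ∧ dz + (2*x - y) dz ∧ dx + (-2*y) dx ∧ dy; curl F = (x + 6*y, 2*x - y, -2*y)

d omega = sum_{i<j} (∂f_j/∂x_i - ∂f_i/∂x_j) dx_i ∧ dx_j. Under the identification (dy ∧ dz, dz ∧ dx, dx ∧ dy) ↔ (e_x, e_y, e_z), the coefficients are exactly the components of curl F. Compute:
  ∂R/∂y - ∂Q/∂z = (x + 6*y) - (0) = x + 6*y
  ∂P/∂z - ∂R/∂x = (-2*x) - (-4*x + y) = 2*x - y
  ∂Q/∂x - ∂P/∂y = (0) - (2*y) = -2*y.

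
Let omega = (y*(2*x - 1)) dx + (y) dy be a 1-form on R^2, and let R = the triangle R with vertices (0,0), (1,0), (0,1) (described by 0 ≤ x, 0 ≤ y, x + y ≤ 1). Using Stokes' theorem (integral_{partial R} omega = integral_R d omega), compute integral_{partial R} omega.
integral_(partial R) omega = 1/6

Stokes: integral_partial_R omega = integral_R d omega with d omega = (∂Q/∂x - ∂P/∂y) dx ∧ dy.
  ∂Q/∂x = 0
  ∂P/∂y = 2*x - 1
  integrand = ∂Q/∂x - ∂P/∂y = 1 - 2*x.
Integrating over R: integral_0^1 integral_0^{1-x} (1 - 2*x) dy dx = 1/6.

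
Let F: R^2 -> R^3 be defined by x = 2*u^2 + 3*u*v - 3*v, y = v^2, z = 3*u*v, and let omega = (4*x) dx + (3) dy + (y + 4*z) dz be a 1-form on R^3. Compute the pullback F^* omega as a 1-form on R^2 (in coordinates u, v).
F^* omega = (32*u^3 + 72*u^2*v + 72*u*v^2 - 48*u*v + 3*v^3 - 36*v^2) du + (24*u^3 + 72*u^2*v - 24*u^2 + 3*u*v^2 - 72*u*v + 42*v) dv

Using F^*(f dg) = (f ∘ F) d(g ∘ F), substitute each coordinate x_i by F_i(u, v) in f_i, and replace dx_i by d F_i = (∂F_i/∂u) du + (∂F_i/∂v) dv.
  For the x component: f_1(F) = 8*u^2 + 12*u*v - 12*v; d F_1 = (4*u + 3*v) du + (3*u - 3) dv
  For the y component: f_2(F) = 3; d F_2 = (0) du + (2*v) dv
  For the z component: f_3(F) = v*(12*u + v); d F_3 = (3*v) du + (3*u) dv
Combining and collecting du, dv coefficients:
  coeff of du: 32*u^3 + 72*u^2*v + 72*u*v^2 - 48*u*v + 3*v^3 - 36*v^2
  coeff of dv: 24*u^3 + 72*u^2*v - 24*u^2 + 3*u*v^2 - 72*u*v + 42*v
F^* omega = (32*u^3 + 72*u^2*v + 72*u*v^2 - 48*u*v + 3*v^3 - 36*v^2) du + (24*u^3 + 72*u^2*v - 24*u^2 + 3*u*v^2 - 72*u*v + 42*v) dv.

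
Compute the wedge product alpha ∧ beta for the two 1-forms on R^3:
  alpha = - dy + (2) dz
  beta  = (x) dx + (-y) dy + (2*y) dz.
alpha ∧ beta = (x) dx ∧ dy + (-2*x) dx ∧ dz

Distribute the wedge, using dx_i ∧ dx_j = -dx_j ∧ dx_i and dx_i ∧ dx_i = 0. For each pair (i, j) with i < j, the coefficient of dx_i ∧ dx_j in alpha ∧ beta is (alpha_i * beta_j - alpha_j * beta_i). Collecting: alpha ∧ beta = (x) dx ∧ dy + (-2*x) dx ∧ dz.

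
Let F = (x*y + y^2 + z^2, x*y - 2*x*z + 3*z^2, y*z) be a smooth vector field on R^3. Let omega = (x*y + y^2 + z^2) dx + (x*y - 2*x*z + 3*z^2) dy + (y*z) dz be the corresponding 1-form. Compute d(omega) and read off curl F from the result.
d(omega) = (2*x - 5*z) dy ∧ dz + (2*z) dz ∧ dx + (-x - y - 2*z) dx ∧ dy; curl F = (2*x - 5*z, 2*z, -x - y - 2*z)

d omega = sum_{i<j} (∂f_j/∂x_i - ∂f_i/∂x_j) dx_i ∧ dx_j. Under the identification (dy ∧ dz, dz ∧ dx, dx ∧ dy) ↔ (e_x, e_y, e_z), the coefficients are exactly the components of curl F. Compute:
  ∂R/∂y - ∂Q/∂z = (z) - (-2*x + 6*z) = 2*x - 5*z
  ∂P/∂z - ∂R/∂x = (2*z) - (0) = 2*z
  ∂Q/∂x - ∂P/∂y = (y - 2*z) - (x + 2*y) = -x - y - 2*z.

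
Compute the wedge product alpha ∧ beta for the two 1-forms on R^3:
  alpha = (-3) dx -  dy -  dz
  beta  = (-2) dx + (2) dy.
alpha ∧ beta = (-8) dx ∧ dy + (-2) dx ∧ dz + (2) dy ∧ dz

Distribute the wedge, using dx_i ∧ dx_j = -dx_j ∧ dx_i and dx_i ∧ dx_i = 0. For each pair (i, j) with i < j, the coefficient of dx_i ∧ dx_j in alpha ∧ beta is (alpha_i * beta_j - alpha_j * beta_i). Collecting: alpha ∧ beta = (-8) dx ∧ dy + (-2) dx ∧ dz + (2) dy ∧ dz.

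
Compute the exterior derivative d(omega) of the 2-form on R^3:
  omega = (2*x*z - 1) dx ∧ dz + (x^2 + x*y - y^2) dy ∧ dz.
d(omega) = (2*x + y) dx ∧ dy ∧ dz

For a 2-form omega = sum_{i<j} g_{ij} dx_i ∧ dx_j, the exterior derivative is
  d(omega) = sum_{i<j} d(g_{ij}) ∧ dx_i ∧ dx_j = sum_{i<j, k} (∂g_{ij}/∂x_k) dx_k ∧ dx_i ∧ dx_j.
Expand each term, using dx_k ∧ dx_i ∧ dx_j = sgn(permutation) dx_{(a)} ∧ dx_{(b)} ∧ dx_{(c)} with (a < b < c) sorted:
  d(x^2 + x*y - y^2) includes (∂/∂x)(x^2 + x*y - y^2) dx = (2*x + y) dx, which multiplied by dy ∧ dz gives (2*x + y) dx ∧ dy ∧ dz
Collecting like 3-forms: d(omega) = (2*x + y) dx ∧ dy ∧ dz.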